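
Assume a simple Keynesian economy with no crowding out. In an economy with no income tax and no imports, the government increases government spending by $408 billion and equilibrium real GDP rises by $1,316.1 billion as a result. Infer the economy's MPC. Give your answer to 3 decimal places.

Implied spending multiplier k = ΔY/ΔG = 1,316.1/408 ≈ 3.2257.
Since k = 1/(1 − MPC), MPC = 1 − 1/k = 1 − ΔG/ΔY = 1 − 408/1,316.1 ≈ 0.690.

0.690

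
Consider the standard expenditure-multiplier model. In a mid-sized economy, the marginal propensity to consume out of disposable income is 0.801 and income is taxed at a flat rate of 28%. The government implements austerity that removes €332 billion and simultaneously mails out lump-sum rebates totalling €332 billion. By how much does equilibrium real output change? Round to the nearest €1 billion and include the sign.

Expenditure multiplier = 1/(1 − c(1−t)) = 1/(1 − 0.801×0.72) = 1/0.42328 ≈ 2.363.
ΔG contributes k·ΔG = (−€332 billion) / 0.42328 ≈ −€784.4 billion.
ΔT of −€332 billion changes first-round spending by −c·ΔT = +€265.932 billion, contributing k·(−c·ΔT) = (+€265.932 billion) / 0.42328 ≈ +€628.3 billion.
Net ΔY = k(ΔG − c·ΔT) = (−€66.068 billion) / 0.42328 ≈ −€156 billion.

−€156 billion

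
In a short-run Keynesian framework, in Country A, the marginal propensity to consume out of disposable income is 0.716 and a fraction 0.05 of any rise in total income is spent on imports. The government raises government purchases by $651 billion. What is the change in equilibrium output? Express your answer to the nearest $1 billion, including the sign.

+$1,949 billion

Spending multiplier = 1/(1 − c + m) = 1/(1 − 0.716 + 0.05) = 1/0.334 ≈ 2.994.
ΔY = k × ΔG = (+$651 billion) / 0.334 ≈ +$1,949 billion.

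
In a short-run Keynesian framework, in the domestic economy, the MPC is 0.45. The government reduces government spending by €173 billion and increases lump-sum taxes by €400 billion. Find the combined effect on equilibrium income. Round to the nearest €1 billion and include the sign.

Expenditure multiplier = 1/(1 − MPC) = 1/(1 − 0.45) = 1/0.55 ≈ 1.818.
ΔG contributes k·ΔG = (−€173 billion) / 0.55 ≈ −€314.5 billion.
ΔT of +€400 billion changes first-round spending by −c·ΔT = −€180 billion, contributing k·(−c·ΔT) = (−€180 billion) / 0.55 ≈ −€327.3 billion.
Net ΔY = k(ΔG − c·ΔT) = (−€353 billion) / 0.55 ≈ −€642 billion.

−€642 billion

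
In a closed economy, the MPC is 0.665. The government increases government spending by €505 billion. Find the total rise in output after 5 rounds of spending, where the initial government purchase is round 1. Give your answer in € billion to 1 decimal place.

€1,311.4 billion

Round 1 adds ΔG = €505 billion; each later round is MPC = 0.665 times the previous.
After 5 rounds: 505 + 335.825 + 223.323625 + 148.510210625 + 98.759290065625 = ΔG·(1 − c^5)/(1 − c) = 505 × (1 − 0.130049362165625)/0.335 ≈ €1,311.4 billion.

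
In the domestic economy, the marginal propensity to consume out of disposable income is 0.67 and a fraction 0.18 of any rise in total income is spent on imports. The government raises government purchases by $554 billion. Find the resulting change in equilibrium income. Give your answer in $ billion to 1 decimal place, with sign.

+$1,086.3 billion

Government-spending multiplier = 1/(1 − c + m) = 1/(1 − 0.67 + 0.18) = 1/0.51 ≈ 1.961.
ΔY = k × ΔG = (+$554 billion) / 0.51 ≈ +$1,086.3 billion.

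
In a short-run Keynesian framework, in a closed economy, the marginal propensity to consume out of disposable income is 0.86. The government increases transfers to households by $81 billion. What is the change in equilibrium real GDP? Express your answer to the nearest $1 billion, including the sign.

The transfer change shifts disposable income by +$81 billion, so first-round consumption changes by c·ΔTR = 0.86 × (+$81 billion) = +$69.66 billion.
Expenditure multiplier = 1/(1 − MPC) = 1/(1 − 0.86) = 1/0.14 ≈ 7.143.
The transfer multiplier is c × k ≈ 6.143, so ΔY = k × (c·ΔTR) = (+$69.66 billion) / 0.14 ≈ +$498 billion.

+$498 billion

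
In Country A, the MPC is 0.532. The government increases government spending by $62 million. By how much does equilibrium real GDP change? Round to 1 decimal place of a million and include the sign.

+$132.5 million

Expenditure multiplier = 1/(1 − MPC) = 1/(1 − 0.532) = 1/0.468 ≈ 2.137.
ΔY = k × ΔG = (+$62 million) / 0.468 ≈ +$132.5 million.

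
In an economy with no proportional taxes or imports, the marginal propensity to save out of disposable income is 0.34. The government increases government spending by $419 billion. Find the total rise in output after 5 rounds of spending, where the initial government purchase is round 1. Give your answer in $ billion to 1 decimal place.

MPC = 1 − MPS = 1 − 0.34 = 0.66.
Round 1 adds ΔG = $419 billion; each later round is MPC = 0.66 times the previous.
After 5 rounds: 419 + 276.54 + 182.5164 + 120.460824 + 79.50414384 = ΔG·(1 − c^5)/(1 − c) = 419 × (1 − 0.1252332576)/0.34 ≈ $1,078 billion.

$1,078.0 billion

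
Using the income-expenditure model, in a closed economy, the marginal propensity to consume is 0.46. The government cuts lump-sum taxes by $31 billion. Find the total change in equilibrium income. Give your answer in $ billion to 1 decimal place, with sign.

+$26.4 billion

A lump-sum tax change of −$31 billion shifts disposable income by +$31 billion; first-round consumption changes by −c × ΔT = −0.46 × (−$31 billion) = +$14.26 billion.
Expenditure multiplier = 1/(1 − MPC) = 1/(1 − 0.46) = 1/0.54 ≈ 1.852.
The tax multiplier is −c × k ≈ −0.852, so ΔY = k × (−c·ΔT) = (+$14.26 billion) / 0.54 ≈ +$26.4 billion.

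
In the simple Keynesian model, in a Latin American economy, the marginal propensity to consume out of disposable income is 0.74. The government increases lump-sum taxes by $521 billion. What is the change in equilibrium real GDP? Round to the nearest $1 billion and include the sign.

A lump-sum tax change of +$521 billion shifts disposable income by −$521 billion; first-round consumption changes by −c × ΔT = −0.74 × (+$521 billion) = −$385.54 billion.
Expenditure multiplier = 1/(1 − MPC) = 1/(1 − 0.74) = 1/0.26 ≈ 3.846.
The tax multiplier is −c × k ≈ −2.846, so ΔY = k × (−c·ΔT) = (−$385.54 billion) / 0.26 ≈ −$1,483 billion.

−$1,483 billion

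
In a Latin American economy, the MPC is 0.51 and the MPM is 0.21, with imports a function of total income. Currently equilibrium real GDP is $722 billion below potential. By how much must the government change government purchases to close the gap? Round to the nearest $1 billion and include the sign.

Spending multiplier = 1/(1 − c + m) = 1/(1 − 0.51 + 0.21) = 1/0.7 ≈ 1.429.
Need ΔY = +$722 billion, so ΔG = ΔY/k = (+$722 billion) × 0.7 ≈ +$505 billion.
The government should increase government purchases by $505 billion.

+$505 billion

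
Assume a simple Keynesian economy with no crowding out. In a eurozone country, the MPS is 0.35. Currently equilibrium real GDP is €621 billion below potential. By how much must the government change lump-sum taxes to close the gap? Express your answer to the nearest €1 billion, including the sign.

MPC = 1 − MPS = 1 − 0.35 = 0.65.
Spending multiplier = 1/(1 − MPC) = 1/(1 − 0.65) = 1/0.35 ≈ 2.857.
Tax multiplier = −c·k = −0.65/0.35 ≈ −1.857. Need ΔY = +€621 billion, so ΔT = ΔY/(−c·k) = −(+€621 billion) × 0.35 / 0.65 ≈ −€334 billion.
The government should cut lump-sum taxes by €334 billion.

−€334 billion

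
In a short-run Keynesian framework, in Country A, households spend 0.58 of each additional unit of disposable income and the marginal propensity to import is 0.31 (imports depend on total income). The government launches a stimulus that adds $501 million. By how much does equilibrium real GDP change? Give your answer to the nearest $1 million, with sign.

Government-spending multiplier = 1/(1 − c + m) = 1/(1 − 0.58 + 0.31) = 1/0.73 ≈ 1.37.
ΔY = k × ΔG = (+$501 million) / 0.73 ≈ +$686 million.

+$686 million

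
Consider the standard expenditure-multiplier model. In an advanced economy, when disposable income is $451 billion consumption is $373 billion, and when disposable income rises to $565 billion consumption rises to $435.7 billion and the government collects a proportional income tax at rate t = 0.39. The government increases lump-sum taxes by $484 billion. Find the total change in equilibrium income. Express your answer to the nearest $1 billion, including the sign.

MPC = ΔC/ΔYd = (435.7 − 373)/(565 − 451) = 62.7/114 = 0.55.
A lump-sum tax change of +$484 billion shifts disposable income by −$484 billion; first-round consumption changes by −c × ΔT = −0.55 × (+$484 billion) = −$266.2 billion.
Expenditure multiplier = 1/(1 − c(1−t)) = 1/(1 − 0.55×0.61) = 1/0.6645 ≈ 1.505.
The tax multiplier is −c × k ≈ −0.828, so ΔY = k × (−c·ΔT) = (−$266.2 billion) / 0.6645 ≈ −$401 billion.

−$401 billion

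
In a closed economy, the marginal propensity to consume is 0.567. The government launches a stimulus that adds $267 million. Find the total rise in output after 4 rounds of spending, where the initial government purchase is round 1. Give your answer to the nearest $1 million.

Round 1 adds ΔG = $267 million; each later round is MPC = 0.567 times the previous.
After 4 rounds: 267 + 151.389 + 85.837563 + 48.669898221 = ΔG·(1 − c^4)/(1 − c) = 267 × (1 − 0.103355177121)/0.433 ≈ $553 million.

$553 million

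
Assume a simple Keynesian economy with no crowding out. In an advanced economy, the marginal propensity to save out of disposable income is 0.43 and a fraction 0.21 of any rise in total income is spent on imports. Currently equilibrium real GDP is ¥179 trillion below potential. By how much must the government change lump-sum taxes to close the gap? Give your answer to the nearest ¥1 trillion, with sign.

−¥201 trillion

MPC = 1 − MPS = 1 − 0.43 = 0.57.
Spending multiplier = 1/(1 − c + m) = 1/(1 − 0.57 + 0.21) = 1/0.64 ≈ 1.563.
Tax multiplier = −c·k = −0.57/0.64 ≈ −0.891. Need ΔY = +¥179 trillion, so ΔT = ΔY/(−c·k) = −(+¥179 trillion) × 0.64 / 0.57 ≈ −¥201 trillion.
The government should cut lump-sum taxes by ¥201 trillion.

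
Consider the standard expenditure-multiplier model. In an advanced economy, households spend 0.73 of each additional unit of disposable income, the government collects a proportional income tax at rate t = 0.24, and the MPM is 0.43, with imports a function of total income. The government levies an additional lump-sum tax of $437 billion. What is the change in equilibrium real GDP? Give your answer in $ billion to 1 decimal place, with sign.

−$364.5 billion

A lump-sum tax change of +$437 billion shifts disposable income by −$437 billion; first-round consumption changes by −c × ΔT = −0.73 × (+$437 billion) = −$319.01 billion.
Expenditure multiplier = 1/(1 − c(1−t) + m) = 1/(1 − 0.73×0.76 + 0.43) = 1/0.8752 ≈ 1.143.
The tax multiplier is −c × k ≈ −0.834, so ΔY = k × (−c·ΔT) = (−$319.01 billion) / 0.8752 ≈ −$364.5 billion.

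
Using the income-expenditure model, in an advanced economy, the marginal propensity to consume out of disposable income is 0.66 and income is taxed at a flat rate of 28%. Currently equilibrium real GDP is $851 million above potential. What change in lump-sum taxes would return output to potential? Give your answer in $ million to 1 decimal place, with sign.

+$676.7 million

Spending multiplier = 1/(1 − c(1−t)) = 1/(1 − 0.66×0.72) = 1/0.5248 ≈ 1.905.
Tax multiplier = −c·k = −0.66/0.5248 ≈ −1.258. Need ΔY = −$851 million, so ΔT = ΔY/(−c·k) = −(−$851 million) × 0.5248 / 0.66 ≈ +$676.7 million.
The government should raise lump-sum taxes by $676.7 million.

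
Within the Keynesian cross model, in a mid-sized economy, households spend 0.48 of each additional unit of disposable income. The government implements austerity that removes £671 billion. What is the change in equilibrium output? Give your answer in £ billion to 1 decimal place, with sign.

−£1,290.4 billion

Spending multiplier = 1/(1 − MPC) = 1/(1 − 0.48) = 1/0.52 ≈ 1.923.
ΔY = k × ΔG = (−£671 billion) / 0.52 ≈ −£1,290.4 billion.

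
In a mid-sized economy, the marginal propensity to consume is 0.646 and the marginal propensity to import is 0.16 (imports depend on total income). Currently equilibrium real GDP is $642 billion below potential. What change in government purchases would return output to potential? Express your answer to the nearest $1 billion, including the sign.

+$330 billion

Spending multiplier = 1/(1 − c + m) = 1/(1 − 0.646 + 0.16) = 1/0.514 ≈ 1.946.
Need ΔY = +$642 billion, so ΔG = ΔY/k = (+$642 billion) × 0.514 ≈ +$330 billion.
The government should increase government purchases by $330 billion.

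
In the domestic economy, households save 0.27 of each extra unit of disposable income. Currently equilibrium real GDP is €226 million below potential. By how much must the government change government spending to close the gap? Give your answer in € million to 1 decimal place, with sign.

+€61.0 million

MPC = 1 − MPS = 1 − 0.27 = 0.73.
Spending multiplier = 1/(1 − MPC) = 1/(1 − 0.73) = 1/0.27 ≈ 3.704.
Need ΔY = +€226 million, so ΔG = ΔY/k = (+€226 million) × 0.27 ≈ +€61 million.
The government should increase government spending by €61 million.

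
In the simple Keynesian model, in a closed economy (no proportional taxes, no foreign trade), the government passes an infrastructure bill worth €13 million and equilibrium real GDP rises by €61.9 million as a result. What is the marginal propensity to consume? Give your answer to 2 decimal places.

Implied spending multiplier k = ΔY/ΔG = 61.9/13 ≈ 4.7615.
Since k = 1/(1 − MPC), MPC = 1 − 1/k = 1 − ΔG/ΔY = 1 − 13/61.9 ≈ 0.79.

0.79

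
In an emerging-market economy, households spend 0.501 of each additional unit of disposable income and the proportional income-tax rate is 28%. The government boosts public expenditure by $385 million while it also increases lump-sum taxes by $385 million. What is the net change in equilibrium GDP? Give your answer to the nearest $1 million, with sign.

Expenditure multiplier = 1/(1 − c(1−t)) = 1/(1 − 0.501×0.72) = 1/0.63928 ≈ 1.564.
ΔG contributes k·ΔG = (+$385 million) / 0.63928 ≈ +$602.2 million.
ΔT of +$385 million changes first-round spending by −c·ΔT = −$192.885 million, contributing k·(−c·ΔT) = (−$192.885 million) / 0.63928 ≈ −$301.7 million.
Net ΔY = k(ΔG − c·ΔT) = (+$192.115 million) / 0.63928 ≈ +$301 million.

+$301 million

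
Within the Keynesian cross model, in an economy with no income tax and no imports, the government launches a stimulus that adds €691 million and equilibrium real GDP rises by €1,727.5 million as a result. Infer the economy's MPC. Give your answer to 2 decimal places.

Implied spending multiplier k = ΔY/ΔG = 1,727.5/691 = 2.5.
Since k = 1/(1 − MPC), MPC = 1 − 1/k = 1 − ΔG/ΔY = 1 − 691/1,727.5 = 0.60.

0.60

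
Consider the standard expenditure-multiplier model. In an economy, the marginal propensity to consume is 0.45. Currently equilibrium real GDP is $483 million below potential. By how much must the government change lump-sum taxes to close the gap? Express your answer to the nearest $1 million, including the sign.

Spending multiplier = 1/(1 − MPC) = 1/(1 − 0.45) = 1/0.55 ≈ 1.818.
Tax multiplier = −c·k = −0.45/0.55 ≈ −0.818. Need ΔY = +$483 million, so ΔT = ΔY/(−c·k) = −(+$483 million) × 0.55 / 0.45 ≈ −$590 million.
The government should cut lump-sum taxes by $590 million.

−$590 million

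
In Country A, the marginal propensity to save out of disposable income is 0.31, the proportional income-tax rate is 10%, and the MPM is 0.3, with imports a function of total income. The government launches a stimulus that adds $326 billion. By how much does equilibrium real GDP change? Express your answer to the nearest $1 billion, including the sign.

MPC = 1 − MPS = 1 − 0.31 = 0.69.
Expenditure multiplier = 1/(1 − c(1−t) + m) = 1/(1 − 0.69×0.9 + 0.3) = 1/0.679 ≈ 1.473.
ΔY = k × ΔG = (+$326 billion) / 0.679 ≈ +$480 billion.

+$480 billion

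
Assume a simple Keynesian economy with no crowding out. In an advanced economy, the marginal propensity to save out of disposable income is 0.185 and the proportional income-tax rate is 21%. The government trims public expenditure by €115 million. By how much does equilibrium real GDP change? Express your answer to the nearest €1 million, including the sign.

MPC = 1 − MPS = 1 − 0.185 = 0.815.
Expenditure multiplier = 1/(1 − c(1−t)) = 1/(1 − 0.815×0.79) = 1/0.35615 ≈ 2.808.
ΔY = k × ΔG = (−€115 million) / 0.35615 ≈ −€323 million.

−€323 million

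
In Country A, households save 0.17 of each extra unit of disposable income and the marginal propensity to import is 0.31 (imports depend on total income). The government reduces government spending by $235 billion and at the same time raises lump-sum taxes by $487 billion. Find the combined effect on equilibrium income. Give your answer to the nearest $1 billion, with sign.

−$1,332 billion

MPC = 1 − MPS = 1 − 0.17 = 0.83.
Expenditure multiplier = 1/(1 − c + m) = 1/(1 − 0.83 + 0.31) = 1/0.48 ≈ 2.083.
ΔG contributes k·ΔG = (−$235 billion) / 0.48 ≈ −$489.6 billion.
ΔT of +$487 billion changes first-round spending by −c·ΔT = −$404.21 billion, contributing k·(−c·ΔT) = (−$404.21 billion) / 0.48 ≈ −$842.1 billion.
Net ΔY = k(ΔG − c·ΔT) = (−$639.21 billion) / 0.48 ≈ −$1,332 billion.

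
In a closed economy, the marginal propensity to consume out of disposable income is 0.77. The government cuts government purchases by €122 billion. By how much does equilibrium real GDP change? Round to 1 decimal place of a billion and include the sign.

−€530.4 billion

Expenditure multiplier = 1/(1 − MPC) = 1/(1 − 0.77) = 1/0.23 ≈ 4.348.
ΔY = k × ΔG = (−€122 billion) / 0.23 ≈ −€530.4 billion.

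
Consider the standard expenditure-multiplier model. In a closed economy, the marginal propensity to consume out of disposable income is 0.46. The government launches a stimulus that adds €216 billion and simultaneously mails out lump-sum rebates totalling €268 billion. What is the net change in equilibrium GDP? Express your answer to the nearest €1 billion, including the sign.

Expenditure multiplier = 1/(1 − MPC) = 1/(1 − 0.46) = 1/0.54 ≈ 1.852.
ΔG contributes k·ΔG = (+€216 billion) / 0.54 = +€400 billion.
ΔT of −€268 billion changes first-round spending by −c·ΔT = +€123.28 billion, contributing k·(−c·ΔT) = (+€123.28 billion) / 0.54 ≈ +€228.3 billion.
Net ΔY = k(ΔG − c·ΔT) = (+€339.28 billion) / 0.54 ≈ +€628 billion.

+€628 billion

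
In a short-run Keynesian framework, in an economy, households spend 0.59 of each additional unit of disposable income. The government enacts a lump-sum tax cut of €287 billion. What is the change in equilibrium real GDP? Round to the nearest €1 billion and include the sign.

A lump-sum tax change of −€287 billion shifts disposable income by +€287 billion; first-round consumption changes by −c × ΔT = −0.59 × (−€287 billion) = +€169.33 billion.
Expenditure multiplier = 1/(1 − MPC) = 1/(1 − 0.59) = 1/0.41 ≈ 2.439.
The tax multiplier is −c × k ≈ −1.439, so ΔY = k × (−c·ΔT) = (+€169.33 billion) / 0.41 = +€413 billion.

+€413 billion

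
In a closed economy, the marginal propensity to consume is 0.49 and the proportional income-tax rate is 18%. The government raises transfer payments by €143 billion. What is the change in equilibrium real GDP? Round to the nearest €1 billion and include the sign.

+€117 billion

The transfer change shifts disposable income by +€143 billion, so first-round consumption changes by c·ΔTR = 0.49 × (+€143 billion) = +€70.07 billion.
Expenditure multiplier = 1/(1 − c(1−t)) = 1/(1 − 0.49×0.82) = 1/0.5982 ≈ 1.672.
The transfer multiplier is c × k ≈ 0.819, so ΔY = k × (c·ΔTR) = (+€70.07 billion) / 0.5982 ≈ +€117 billion.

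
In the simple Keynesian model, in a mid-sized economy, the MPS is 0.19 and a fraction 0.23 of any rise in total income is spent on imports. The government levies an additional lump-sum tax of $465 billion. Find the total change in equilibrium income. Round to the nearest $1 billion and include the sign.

−$897 billion

MPC = 1 − MPS = 1 − 0.19 = 0.81.
A lump-sum tax change of +$465 billion shifts disposable income by −$465 billion; first-round consumption changes by −c × ΔT = −0.81 × (+$465 billion) = −$376.65 billion.
Expenditure multiplier = 1/(1 − c + m) = 1/(1 − 0.81 + 0.23) = 1/0.42 ≈ 2.381.
The tax multiplier is −c × k ≈ −1.929, so ΔY = k × (−c·ΔT) = (−$376.65 billion) / 0.42 ≈ −$897 billion.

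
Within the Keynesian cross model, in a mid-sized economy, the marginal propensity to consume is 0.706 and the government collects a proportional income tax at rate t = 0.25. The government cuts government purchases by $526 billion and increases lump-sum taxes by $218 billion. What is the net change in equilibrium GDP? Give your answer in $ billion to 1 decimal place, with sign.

Expenditure multiplier = 1/(1 − c(1−t)) = 1/(1 − 0.706×0.75) = 1/0.4705 ≈ 2.125.
ΔG contributes k·ΔG = (−$526 billion) / 0.4705 ≈ −$1,118 billion.
ΔT of +$218 billion changes first-round spending by −c·ΔT = −$153.908 billion, contributing k·(−c·ΔT) = (−$153.908 billion) / 0.4705 ≈ −$327.1 billion.
Net ΔY = k(ΔG − c·ΔT) = (−$679.908 billion) / 0.4705 ≈ −$1,445.1 billion.

−$1,445.1 billion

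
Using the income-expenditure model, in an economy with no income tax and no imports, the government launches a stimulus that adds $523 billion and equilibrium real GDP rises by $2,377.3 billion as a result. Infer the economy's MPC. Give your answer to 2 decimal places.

Implied spending multiplier k = ΔY/ΔG = 2,377.3/523 ≈ 4.5455.
Since k = 1/(1 − MPC), MPC = 1 − 1/k = 1 − ΔG/ΔY = 1 − 523/2,377.3 ≈ 0.78.

0.78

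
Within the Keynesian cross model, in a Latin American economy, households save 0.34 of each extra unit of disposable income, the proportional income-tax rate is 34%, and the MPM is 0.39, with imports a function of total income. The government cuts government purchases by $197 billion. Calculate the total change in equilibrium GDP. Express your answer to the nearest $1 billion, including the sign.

−$206 billion

MPC = 1 − MPS = 1 − 0.34 = 0.66.
Spending multiplier = 1/(1 − c(1−t) + m) = 1/(1 − 0.66×0.66 + 0.39) = 1/0.9544 ≈ 1.048.
ΔY = k × ΔG = (−$197 billion) / 0.9544 ≈ −$206 billion.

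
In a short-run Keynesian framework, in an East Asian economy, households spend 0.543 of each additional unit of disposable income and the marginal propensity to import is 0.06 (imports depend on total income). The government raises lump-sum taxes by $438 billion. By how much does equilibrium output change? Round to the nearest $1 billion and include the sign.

−$460 billion

A lump-sum tax change of +$438 billion shifts disposable income by −$438 billion; first-round consumption changes by −c × ΔT = −0.543 × (+$438 billion) = −$237.834 billion.
Expenditure multiplier = 1/(1 − c + m) = 1/(1 − 0.543 + 0.06) = 1/0.517 ≈ 1.934.
The tax multiplier is −c × k ≈ −1.05, so ΔY = k × (−c·ΔT) = (−$237.834 billion) / 0.517 ≈ −$460 billion.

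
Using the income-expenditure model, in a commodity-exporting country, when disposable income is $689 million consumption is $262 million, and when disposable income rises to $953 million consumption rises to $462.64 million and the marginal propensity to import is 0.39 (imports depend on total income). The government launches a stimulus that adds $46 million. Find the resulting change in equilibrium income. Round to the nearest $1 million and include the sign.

+$73 million

MPC = ΔC/ΔYd = (462.64 − 262)/(953 − 689) = 200.64/264 = 0.76.
Government-spending multiplier = 1/(1 − c + m) = 1/(1 − 0.76 + 0.39) = 1/0.63 ≈ 1.587.
ΔY = k × ΔG = (+$46 million) / 0.63 ≈ +$73 million.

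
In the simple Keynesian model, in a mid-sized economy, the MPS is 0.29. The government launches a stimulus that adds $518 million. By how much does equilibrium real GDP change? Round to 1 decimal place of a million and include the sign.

MPC = 1 − MPS = 1 − 0.29 = 0.71.
Government-spending multiplier = 1/(1 − MPC) = 1/(1 − 0.71) = 1/0.29 ≈ 3.448.
ΔY = k × ΔG = (+$518 million) / 0.29 ≈ +$1,786.2 million.

+$1,786.2 million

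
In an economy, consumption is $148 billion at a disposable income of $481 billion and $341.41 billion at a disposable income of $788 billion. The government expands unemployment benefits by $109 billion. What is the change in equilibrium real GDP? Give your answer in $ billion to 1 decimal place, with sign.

MPC = ΔC/ΔYd = (341.41 − 148)/(788 − 481) = 193.41/307 = 0.63.
The transfer change shifts disposable income by +$109 billion, so first-round consumption changes by c·ΔTR = 0.63 × (+$109 billion) = +$68.67 billion.
Expenditure multiplier = 1/(1 − MPC) = 1/(1 − 0.63) = 1/0.37 ≈ 2.703.
The transfer multiplier is c × k ≈ 1.703, so ΔY = k × (c·ΔTR) = (+$68.67 billion) / 0.37 ≈ +$185.6 billion.

+$185.6 billion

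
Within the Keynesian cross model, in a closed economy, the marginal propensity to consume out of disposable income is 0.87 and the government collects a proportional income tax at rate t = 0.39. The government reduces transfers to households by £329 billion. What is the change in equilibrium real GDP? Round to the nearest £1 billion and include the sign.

−£610 billion

The transfer change shifts disposable income by −£329 billion, so first-round consumption changes by c·ΔTR = 0.87 × (−£329 billion) = −£286.23 billion.
Expenditure multiplier = 1/(1 − c(1−t)) = 1/(1 − 0.87×0.61) = 1/0.4693 ≈ 2.131.
The transfer multiplier is c × k ≈ 1.854, so ΔY = k × (c·ΔTR) = (−£286.23 billion) / 0.4693 ≈ −£610 billion.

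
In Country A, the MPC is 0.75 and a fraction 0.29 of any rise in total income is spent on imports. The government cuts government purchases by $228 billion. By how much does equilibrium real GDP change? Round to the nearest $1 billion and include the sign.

Expenditure multiplier = 1/(1 − c + m) = 1/(1 − 0.75 + 0.29) = 1/0.54 ≈ 1.852.
ΔY = k × ΔG = (−$228 billion) / 0.54 ≈ −$422 billion.

−$422 billion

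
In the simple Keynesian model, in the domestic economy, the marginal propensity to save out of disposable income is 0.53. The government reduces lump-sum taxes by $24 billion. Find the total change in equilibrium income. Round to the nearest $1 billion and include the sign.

MPC = 1 − MPS = 1 − 0.53 = 0.47.
A lump-sum tax change of −$24 billion shifts disposable income by +$24 billion; first-round consumption changes by −c × ΔT = −0.47 × (−$24 billion) = +$11.28 billion.
Expenditure multiplier = 1/(1 − MPC) = 1/(1 − 0.47) = 1/0.53 ≈ 1.887.
The tax multiplier is −c × k ≈ −0.887, so ΔY = k × (−c·ΔT) = (+$11.28 billion) / 0.53 ≈ +$21 billion.

+$21 billion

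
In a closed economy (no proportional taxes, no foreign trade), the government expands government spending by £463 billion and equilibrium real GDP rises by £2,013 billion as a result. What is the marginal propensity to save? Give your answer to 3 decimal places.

0.230

Implied spending multiplier k = ΔY/ΔG = 2,013/463 ≈ 4.3477.
Since k = 1/(1 − MPC), MPC = 1 − 1/k = 1 − ΔG/ΔY = 1 − 463/2,013 ≈ 0.770.
MPS = 1 − MPC = 0.230.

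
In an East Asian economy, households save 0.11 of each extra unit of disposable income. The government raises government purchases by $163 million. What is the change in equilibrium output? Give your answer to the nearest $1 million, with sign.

MPC = 1 − MPS = 1 − 0.11 = 0.89.
Spending multiplier = 1/(1 − MPC) = 1/(1 − 0.89) = 1/0.11 ≈ 9.091.
ΔY = k × ΔG = (+$163 million) / 0.11 ≈ +$1,482 million.

+$1,482 million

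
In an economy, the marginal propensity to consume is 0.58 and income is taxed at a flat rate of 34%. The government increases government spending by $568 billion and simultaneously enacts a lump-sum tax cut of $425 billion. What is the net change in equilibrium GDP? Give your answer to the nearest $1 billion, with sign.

Expenditure multiplier = 1/(1 − c(1−t)) = 1/(1 − 0.58×0.66) = 1/0.6172 ≈ 1.62.
ΔG contributes k·ΔG = (+$568 billion) / 0.6172 ≈ +$920.3 billion.
ΔT of −$425 billion changes first-round spending by −c·ΔT = +$246.5 billion, contributing k·(−c·ΔT) = (+$246.5 billion) / 0.6172 ≈ +$399.4 billion.
Net ΔY = k(ΔG − c·ΔT) = (+$814.5 billion) / 0.6172 ≈ +$1,320 billion.

+$1,320 billion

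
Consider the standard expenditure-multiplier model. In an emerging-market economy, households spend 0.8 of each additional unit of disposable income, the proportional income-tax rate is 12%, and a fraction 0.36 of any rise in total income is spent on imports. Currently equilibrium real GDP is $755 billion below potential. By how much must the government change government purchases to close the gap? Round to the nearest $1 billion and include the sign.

+$495 billion

Spending multiplier = 1/(1 − c(1−t) + m) = 1/(1 − 0.8×0.88 + 0.36) = 1/0.656 ≈ 1.524.
Need ΔY = +$755 billion, so ΔG = ΔY/k = (+$755 billion) × 0.656 ≈ +$495 billion.
The government should increase government purchases by $495 billion.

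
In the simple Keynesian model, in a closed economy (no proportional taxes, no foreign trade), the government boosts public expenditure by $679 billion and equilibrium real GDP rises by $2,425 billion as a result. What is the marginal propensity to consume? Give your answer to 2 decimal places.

Implied spending multiplier k = ΔY/ΔG = 2,425/679 ≈ 3.5714.
Since k = 1/(1 − MPC), MPC = 1 − 1/k = 1 − ΔG/ΔY = 1 − 679/2,425 = 0.72.

0.72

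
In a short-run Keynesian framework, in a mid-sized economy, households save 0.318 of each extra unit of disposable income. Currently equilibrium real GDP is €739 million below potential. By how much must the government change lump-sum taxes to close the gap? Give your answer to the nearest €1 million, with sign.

−€345 million

MPC = 1 − MPS = 1 − 0.318 = 0.682.
Spending multiplier = 1/(1 − MPC) = 1/(1 − 0.682) = 1/0.318 ≈ 3.145.
Tax multiplier = −c·k = −0.682/0.318 ≈ −2.145. Need ΔY = +€739 million, so ΔT = ΔY/(−c·k) = −(+€739 million) × 0.318 / 0.682 ≈ −€345 million.
The government should cut lump-sum taxes by €345 million.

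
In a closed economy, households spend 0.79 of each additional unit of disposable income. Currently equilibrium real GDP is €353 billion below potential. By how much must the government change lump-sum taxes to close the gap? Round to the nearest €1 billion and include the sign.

−€94 billion

Spending multiplier = 1/(1 − MPC) = 1/(1 − 0.79) = 1/0.21 ≈ 4.762.
Tax multiplier = −c·k = −0.79/0.21 ≈ −3.762. Need ΔY = +€353 billion, so ΔT = ΔY/(−c·k) = −(+€353 billion) × 0.21 / 0.79 ≈ −€94 billion.
The government should cut lump-sum taxes by €94 billion.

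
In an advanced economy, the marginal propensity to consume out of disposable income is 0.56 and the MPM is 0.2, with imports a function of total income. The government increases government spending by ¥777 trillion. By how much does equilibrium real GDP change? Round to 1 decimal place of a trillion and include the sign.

Expenditure multiplier = 1/(1 − c + m) = 1/(1 − 0.56 + 0.2) = 1/0.64 ≈ 1.563.
ΔY = k × ΔG = (+¥777 trillion) / 0.64 ≈ +¥1,214.1 trillion.

+¥1,214.1 trillion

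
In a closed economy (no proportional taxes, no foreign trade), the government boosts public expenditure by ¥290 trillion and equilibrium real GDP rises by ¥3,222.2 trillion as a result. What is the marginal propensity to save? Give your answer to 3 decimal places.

Implied spending multiplier k = ΔY/ΔG = 3,222.2/290 ≈ 11.111.
Since k = 1/(1 − MPC), MPC = 1 − 1/k = 1 − ΔG/ΔY = 1 − 290/3,222.2 ≈ 0.910.
MPS = 1 − MPC = 0.090.

0.090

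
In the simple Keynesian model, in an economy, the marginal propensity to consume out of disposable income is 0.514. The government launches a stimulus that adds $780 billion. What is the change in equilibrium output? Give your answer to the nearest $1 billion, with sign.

Government-spending multiplier = 1/(1 − MPC) = 1/(1 − 0.514) = 1/0.486 ≈ 2.058.
ΔY = k × ΔG = (+$780 billion) / 0.486 ≈ +$1,605 billion.

+$1,605 billion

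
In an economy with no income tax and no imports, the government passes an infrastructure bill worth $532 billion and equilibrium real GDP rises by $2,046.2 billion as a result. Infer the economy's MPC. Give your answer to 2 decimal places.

Implied spending multiplier k = ΔY/ΔG = 2,046.2/532 ≈ 3.8462.
Since k = 1/(1 − MPC), MPC = 1 − 1/k = 1 − ΔG/ΔY = 1 − 532/2,046.2 ≈ 0.74.

0.74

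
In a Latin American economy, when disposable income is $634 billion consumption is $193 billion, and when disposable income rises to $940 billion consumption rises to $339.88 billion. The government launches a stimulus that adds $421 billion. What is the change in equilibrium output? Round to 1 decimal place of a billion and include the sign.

+$809.6 billion

MPC = ΔC/ΔYd = (339.88 − 193)/(940 − 634) = 146.88/306 = 0.48.
Government-spending multiplier = 1/(1 − MPC) = 1/(1 − 0.48) = 1/0.52 ≈ 1.923.
ΔY = k × ΔG = (+$421 billion) / 0.52 ≈ +$809.6 billion.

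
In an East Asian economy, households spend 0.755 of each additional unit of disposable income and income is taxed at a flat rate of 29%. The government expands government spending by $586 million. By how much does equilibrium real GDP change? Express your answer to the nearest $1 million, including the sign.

Spending multiplier = 1/(1 − c(1−t)) = 1/(1 − 0.755×0.71) = 1/0.46395 ≈ 2.155.
ΔY = k × ΔG = (+$586 million) / 0.46395 ≈ +$1,263 million.

+$1,263 million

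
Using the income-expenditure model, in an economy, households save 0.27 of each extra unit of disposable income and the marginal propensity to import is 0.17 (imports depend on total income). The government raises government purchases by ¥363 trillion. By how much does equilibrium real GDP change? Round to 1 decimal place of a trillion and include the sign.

MPC = 1 − MPS = 1 − 0.27 = 0.73.
Spending multiplier = 1/(1 − c + m) = 1/(1 − 0.73 + 0.17) = 1/0.44 ≈ 2.273.
ΔY = k × ΔG = (+¥363 trillion) / 0.44 = +¥825 trillion.

+¥825.0 trillion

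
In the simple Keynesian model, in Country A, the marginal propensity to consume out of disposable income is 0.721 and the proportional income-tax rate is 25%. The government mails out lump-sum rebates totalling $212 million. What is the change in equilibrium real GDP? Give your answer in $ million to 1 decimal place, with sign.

+$332.8 million

A lump-sum tax change of −$212 million shifts disposable income by +$212 million; first-round consumption changes by −c × ΔT = −0.721 × (−$212 million) = +$152.852 million.
Expenditure multiplier = 1/(1 − c(1−t)) = 1/(1 − 0.721×0.75) = 1/0.45925 ≈ 2.177.
The tax multiplier is −c × k ≈ −1.57, so ΔY = k × (−c·ΔT) = (+$152.852 million) / 0.45925 ≈ +$332.8 million.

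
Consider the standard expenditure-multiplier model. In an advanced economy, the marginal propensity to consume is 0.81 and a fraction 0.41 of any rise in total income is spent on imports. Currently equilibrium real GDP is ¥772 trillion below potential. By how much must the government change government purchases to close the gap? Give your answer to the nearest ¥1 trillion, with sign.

Spending multiplier = 1/(1 − c + m) = 1/(1 − 0.81 + 0.41) = 1/0.6 ≈ 1.667.
Need ΔY = +¥772 trillion, so ΔG = ΔY/k = (+¥772 trillion) × 0.6 ≈ +¥463 trillion.
The government should increase government purchases by ¥463 trillion.

+¥463 trillion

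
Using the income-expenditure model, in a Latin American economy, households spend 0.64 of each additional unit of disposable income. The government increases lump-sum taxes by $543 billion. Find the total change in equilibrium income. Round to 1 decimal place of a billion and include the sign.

−$965.3 billion

A lump-sum tax change of +$543 billion shifts disposable income by −$543 billion; first-round consumption changes by −c × ΔT = −0.64 × (+$543 billion) = −$347.52 billion.
Expenditure multiplier = 1/(1 − MPC) = 1/(1 − 0.64) = 1/0.36 ≈ 2.778.
The tax multiplier is −c × k ≈ −1.778, so ΔY = k × (−c·ΔT) = (−$347.52 billion) / 0.36 ≈ −$965.3 billion.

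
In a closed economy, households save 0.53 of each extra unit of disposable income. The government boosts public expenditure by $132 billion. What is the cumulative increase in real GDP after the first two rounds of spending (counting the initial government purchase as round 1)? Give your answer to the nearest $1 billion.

$194 billion

MPC = 1 − MPS = 1 − 0.53 = 0.47.
Round 1 adds ΔG = $132 billion; each later round is MPC = 0.47 times the previous.
After 2 rounds: 132 + 62.04 = ΔG·(1 − c^2)/(1 − c) = 132 × (1 − 0.2209)/0.53 ≈ $194 billion.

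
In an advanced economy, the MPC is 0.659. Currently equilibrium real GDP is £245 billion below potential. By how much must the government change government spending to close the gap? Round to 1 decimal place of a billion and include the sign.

+£83.5 billion

Spending multiplier = 1/(1 − MPC) = 1/(1 − 0.659) = 1/0.341 ≈ 2.933.
Need ΔY = +£245 billion, so ΔG = ΔY/k = (+£245 billion) × 0.341 ≈ +£83.5 billion.
The government should increase government spending by £83.5 billion.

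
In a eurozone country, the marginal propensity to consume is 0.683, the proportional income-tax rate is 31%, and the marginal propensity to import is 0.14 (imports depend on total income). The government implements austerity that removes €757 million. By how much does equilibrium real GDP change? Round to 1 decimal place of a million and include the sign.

−€1,132.0 million

Spending multiplier = 1/(1 − c(1−t) + m) = 1/(1 − 0.683×0.69 + 0.14) = 1/0.66873 ≈ 1.495.
ΔY = k × ΔG = (−€757 million) / 0.66873 ≈ −€1,132 million.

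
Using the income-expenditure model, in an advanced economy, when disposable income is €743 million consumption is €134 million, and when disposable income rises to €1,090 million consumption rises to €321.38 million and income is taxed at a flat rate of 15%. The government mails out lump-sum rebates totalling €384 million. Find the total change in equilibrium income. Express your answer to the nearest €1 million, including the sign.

+€383 million

MPC = ΔC/ΔYd = (321.38 − 134)/(1,090 − 743) = 187.38/347 = 0.54.
A lump-sum tax change of −€384 million shifts disposable income by +€384 million; first-round consumption changes by −c × ΔT = −0.54 × (−€384 million) = +€207.36 million.
Expenditure multiplier = 1/(1 − c(1−t)) = 1/(1 − 0.54×0.85) = 1/0.541 ≈ 1.848.
The tax multiplier is −c × k ≈ −0.998, so ΔY = k × (−c·ΔT) = (+€207.36 million) / 0.541 ≈ +€383 million.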